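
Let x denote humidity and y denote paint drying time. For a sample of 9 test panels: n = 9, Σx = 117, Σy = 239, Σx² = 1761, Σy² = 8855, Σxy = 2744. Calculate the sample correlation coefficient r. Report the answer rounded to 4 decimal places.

-0.4679

S_xy = nΣxy − ΣxΣy = 9·2744 − 117·239 = 24696 − 27963 = -3267
S_xx = nΣx² − (Σx)² = 9·1761 − 117² = 15849 − 13689 = 2160
S_yy = nΣy² − (Σy)² = 9·8855 − 239² = 79695 − 57121 = 22574
r = S_xy / √(S_xx·S_yy) = -3267 / √(2160·22574) = -3267 / √48759840 = -3267 / 6982.8246 = -0.4679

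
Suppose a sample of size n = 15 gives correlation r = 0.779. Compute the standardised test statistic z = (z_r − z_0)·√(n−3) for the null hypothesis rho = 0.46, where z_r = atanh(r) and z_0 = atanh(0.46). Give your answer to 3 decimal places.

Fisher z: atanh(0.779) = 1.042822, atanh(0.46) = 0.497311
z = (z_r − z_0)·√(n−3) = (1.042822 − 0.497311)·√12 = 0.545511 · 3.464102 = 1.890

1.890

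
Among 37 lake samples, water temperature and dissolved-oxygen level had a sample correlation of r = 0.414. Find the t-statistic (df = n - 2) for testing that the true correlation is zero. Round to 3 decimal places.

t = r·√(n−2) / √(1−r²) with r = 0.414, n = 37
  = 0.414·√35 / √(1 − 0.171396)
  = 0.414·5.916080 / 0.910277
  = 2.449257 / 0.910277 = 2.691

2.691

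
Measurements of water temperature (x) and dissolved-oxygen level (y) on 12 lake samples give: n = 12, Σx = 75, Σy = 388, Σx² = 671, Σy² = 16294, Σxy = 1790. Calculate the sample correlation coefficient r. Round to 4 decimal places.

-0.7293

S_xy = nΣxy − ΣxΣy = 12·1790 − 75·388 = 21480 − 29100 = -7620
S_xx = nΣx² − (Σx)² = 12·671 − 75² = 8052 − 5625 = 2427
S_yy = nΣy² − (Σy)² = 12·16294 − 388² = 195528 − 150544 = 44984
r = S_xy / √(S_xx·S_yy) = -7620 / √(2427·44984) = -7620 / √109176168 = -7620 / 10448.7400 = -0.7293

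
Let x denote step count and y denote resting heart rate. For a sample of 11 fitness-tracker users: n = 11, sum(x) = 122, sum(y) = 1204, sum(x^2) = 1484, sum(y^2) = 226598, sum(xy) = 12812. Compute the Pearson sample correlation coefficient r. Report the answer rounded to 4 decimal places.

Numerator: nΣxy − (Σx)(Σy) = 11·12812 − (122)(1204) = -5956
Denominator: √[(nΣx²−(Σx)²)(nΣy²−(Σy)²)]
  nΣx²−(Σx)² = 11·1484 − 14884 = 1440;  nΣy²−(Σy)² = 11·226598 − 1449616 = 1042962
  √(1440·1042962) = √1501865280 = 38753.9066
r = -5956 / 38753.9066 = -0.1537

-0.1537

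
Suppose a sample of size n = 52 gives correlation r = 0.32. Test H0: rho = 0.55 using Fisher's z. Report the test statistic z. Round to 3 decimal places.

z_r = atanh(0.32) = 0.331647,  z_0 = atanh(0.55) = 0.618381
SE = 1/√(n−3) = 1/√49 = 0.142857
z = (z_r − z_0)/SE = (0.331647 − 0.618381) / 0.142857 = -0.286734 / 0.142857 = -2.007

-2.007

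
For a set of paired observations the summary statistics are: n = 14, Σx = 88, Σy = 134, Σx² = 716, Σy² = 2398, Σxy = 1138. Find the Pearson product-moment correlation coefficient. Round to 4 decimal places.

0.6938

Numerator: nΣxy − (Σx)(Σy) = 14·1138 − (88)(134) = 4140
Denominator: √[(nΣx²−(Σx)²)(nΣy²−(Σy)²)]
  nΣx²−(Σx)² = 14·716 − 7744 = 2280;  nΣy²−(Σy)² = 14·2398 − 17956 = 15616
  √(2280·15616) = √35604480 = 5966.9490
r = 4140 / 5966.9490 = 0.6938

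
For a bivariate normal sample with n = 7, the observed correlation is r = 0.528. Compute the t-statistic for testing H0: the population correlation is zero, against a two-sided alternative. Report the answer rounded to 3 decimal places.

1 − r² = 1 − 0.278784 = 0.721216;  √(1−r²) = 0.849244
√(n−2) = √5 = 2.236068
t = r·√(n−2)/√(1−r²) = 0.528 · 2.236068 / 0.849244 = 1.390

1.390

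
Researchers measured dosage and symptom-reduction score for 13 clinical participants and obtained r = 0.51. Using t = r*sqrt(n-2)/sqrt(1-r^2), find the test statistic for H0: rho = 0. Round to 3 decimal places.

1.966

1 − r² = 1 − 0.2601 = 0.7399;  √(1−r²) = 0.860174
√(n−2) = √11 = 3.316625
t = r·√(n−2)/√(1−r²) = 0.51 · 3.316625 / 0.860174 = 1.966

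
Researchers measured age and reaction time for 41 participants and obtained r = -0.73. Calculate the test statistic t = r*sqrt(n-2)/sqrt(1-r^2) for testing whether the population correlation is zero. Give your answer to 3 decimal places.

1 − r² = 1 − 0.5329 = 0.4671;  √(1−r²) = 0.683447
√(n−2) = √39 = 6.244998
t = r·√(n−2)/√(1−r²) = -0.73 · 6.244998 / 0.683447 = -6.670

-6.670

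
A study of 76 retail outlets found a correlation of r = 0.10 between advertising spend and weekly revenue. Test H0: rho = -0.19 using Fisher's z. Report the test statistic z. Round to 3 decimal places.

z_r = atanh(0.10) = 0.100335,  z_0 = atanh(-0.19) = -0.192337
SE = 1/√(n−3) = 1/√73 = 0.117041
z = (z_r − z_0)/SE = (0.100335 − (-0.192337)) / 0.117041 = 0.292672 / 0.117041 = 2.501

2.501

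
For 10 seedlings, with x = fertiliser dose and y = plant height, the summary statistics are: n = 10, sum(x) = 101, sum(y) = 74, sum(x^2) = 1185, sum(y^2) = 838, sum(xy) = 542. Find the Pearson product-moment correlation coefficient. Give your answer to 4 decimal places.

S_xy = nΣxy − ΣxΣy = 10·542 − 101·74 = 5420 − 7474 = -2054
S_xx = nΣx² − (Σx)² = 10·1185 − 101² = 11850 − 10201 = 1649
S_yy = nΣy² − (Σy)² = 10·838 − 74² = 8380 − 5476 = 2904
r = S_xy / √(S_xx·S_yy) = -2054 / √(1649·2904) = -2054 / √4788696 = -2054 / 2188.3089 = -0.9386

-0.9386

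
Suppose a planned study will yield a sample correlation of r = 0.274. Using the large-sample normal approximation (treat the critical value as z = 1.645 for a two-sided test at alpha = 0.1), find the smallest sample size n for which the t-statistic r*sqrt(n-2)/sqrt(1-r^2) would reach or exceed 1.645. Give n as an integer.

36

r√(n−2)/√(1−r²) ≥ 1.645  ⇔  n−2 ≥ (1.645)²·(1−r²)/r²
(1−r²)/r² = (1−0.075076)/0.075076 = 12.3198
n ≥ 2 + 2.706025·12.3198 = 2 + 33.3377 = 35.3377
⌈35.3377⌉ = 36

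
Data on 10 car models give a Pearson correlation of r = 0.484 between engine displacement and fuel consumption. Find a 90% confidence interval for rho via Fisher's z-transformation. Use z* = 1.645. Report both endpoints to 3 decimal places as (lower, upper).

(-0.093, 0.818)

Fisher z: z_r = atanh(r) = ½·ln((1+0.484)/(1−0.484)) = 0.528195
SE(z) = 1/√(n−3) = 1/√7 = 0.377964
90% ⇒ z* = 1.645; margin = 1.645·0.377964 = 0.621751
CI on z-scale: (-0.093556, 1.149946)
Back-transform: tanh(-0.093556) = -0.093284, tanh(1.149946) = 0.817736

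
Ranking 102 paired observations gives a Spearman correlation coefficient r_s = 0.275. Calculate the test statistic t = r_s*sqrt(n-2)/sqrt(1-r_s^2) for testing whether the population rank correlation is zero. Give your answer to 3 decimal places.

2.860

t = r_s·√(n−2) / √(1−r_s²) with r_s = 0.275, n = 102
  = 0.275·√100 / √(1 − 0.075625)
  = 0.275·10.000000 / 0.961444
  = 2.750000 / 0.961444 = 2.860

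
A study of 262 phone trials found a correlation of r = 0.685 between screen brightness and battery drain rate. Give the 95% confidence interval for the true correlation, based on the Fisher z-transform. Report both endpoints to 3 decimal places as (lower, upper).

Fisher z: z_r = atanh(r) = ½·ln((1+0.685)/(1−0.685)) = 0.838474
SE(z) = 1/√(n−3) = 1/√259 = 0.062137
95% ⇒ z* = 1.960; margin = 1.960·0.062137 = 0.121789
CI on z-scale: (0.716685, 0.960263)
Back-transform: tanh(0.716685) = 0.614852, tanh(0.960263) = 0.744394

(0.615, 0.744)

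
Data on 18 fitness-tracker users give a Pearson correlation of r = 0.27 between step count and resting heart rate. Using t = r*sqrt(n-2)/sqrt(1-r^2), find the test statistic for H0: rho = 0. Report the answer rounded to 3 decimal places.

1 − r² = 1 − 0.0729 = 0.9271;  √(1−r²) = 0.962860
√(n−2) = √16 = 4.000000
t = r·√(n−2)/√(1−r²) = 0.27 · 4.000000 / 0.962860 = 1.122

1.122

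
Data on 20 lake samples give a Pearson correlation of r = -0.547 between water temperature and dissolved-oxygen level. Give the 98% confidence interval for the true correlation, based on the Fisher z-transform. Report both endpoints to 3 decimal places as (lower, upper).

(-0.827, -0.050)

Fisher z: z_r = atanh(r) = ½·ln((1+(-0.547))/(1−(-0.547))) = -0.614090
SE(z) = 1/√(n−3) = 1/√17 = 0.242536
98% ⇒ z* = 2.326; margin = 2.326·0.242536 = 0.564139
CI on z-scale: (-1.178229, -0.049951)
Back-transform: tanh(-1.178229) = -0.826892, tanh(-0.049951) = -0.049909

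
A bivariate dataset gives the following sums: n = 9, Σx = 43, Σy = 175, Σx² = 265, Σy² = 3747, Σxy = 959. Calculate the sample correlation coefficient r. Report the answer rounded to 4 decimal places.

0.8583

Numerator: nΣxy − (Σx)(Σy) = 9·959 − (43)(175) = 1106
Denominator: √[(nΣx²−(Σx)²)(nΣy²−(Σy)²)]
  nΣx²−(Σx)² = 9·265 − 1849 = 536;  nΣy²−(Σy)² = 9·3747 − 30625 = 3098
  √(536·3098) = √1660528 = 1288.6148
r = 1106 / 1288.6148 = 0.8583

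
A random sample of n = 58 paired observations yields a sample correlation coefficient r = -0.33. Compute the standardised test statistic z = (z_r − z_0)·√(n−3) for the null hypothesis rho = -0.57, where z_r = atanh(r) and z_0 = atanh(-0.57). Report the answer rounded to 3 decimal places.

2.260

Fisher z: atanh(-0.33) = -0.342828, atanh(-0.57) = -0.647523
z = (z_r − z_0)·√(n−3) = (-0.342828 − (-0.647523))·√55 = 0.304695 · 7.416198 = 2.260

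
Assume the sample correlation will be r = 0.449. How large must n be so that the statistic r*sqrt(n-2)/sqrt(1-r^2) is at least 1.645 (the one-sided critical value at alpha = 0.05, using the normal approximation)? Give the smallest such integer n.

13

Need r·√(n−2)/√(1−r²) ≥ 1.645
√(n−2) ≥ 1.645·√(1−0.201601) / 0.449 = 1.645·0.893532 / 0.449 = 3.2736
n−2 ≥ 10.7165  ⇒  n ≥ 12.7165
Smallest integer n = 13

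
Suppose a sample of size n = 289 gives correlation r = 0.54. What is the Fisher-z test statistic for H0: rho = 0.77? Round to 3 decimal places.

Fisher z: atanh(0.54) = 0.604156, atanh(0.77) = 1.020328
z = (z_r − z_0)·√(n−3) = (0.604156 − 1.020328)·√286 = -0.416172 · 16.911535 = -7.038

-7.038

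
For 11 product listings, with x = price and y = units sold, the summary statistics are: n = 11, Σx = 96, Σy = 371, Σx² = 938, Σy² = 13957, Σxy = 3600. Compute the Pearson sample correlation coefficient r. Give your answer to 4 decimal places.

Numerator: nΣxy − (Σx)(Σy) = 11·3600 − (96)(371) = 3984
Denominator: √[(nΣx²−(Σx)²)(nΣy²−(Σy)²)]
  nΣx²−(Σx)² = 11·938 − 9216 = 1102;  nΣy²−(Σy)² = 11·13957 − 137641 = 15886
  √(1102·15886) = √17506372 = 4184.0617
r = 3984 / 4184.0617 = 0.9522

0.9522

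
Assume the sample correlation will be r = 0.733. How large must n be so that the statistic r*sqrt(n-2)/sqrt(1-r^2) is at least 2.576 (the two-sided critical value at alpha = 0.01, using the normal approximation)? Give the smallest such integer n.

Need r·√(n−2)/√(1−r²) ≥ 2.576
√(n−2) ≥ 2.576·√(1−0.537289) / 0.733 = 2.576·0.680229 / 0.733 = 2.3905
n−2 ≥ 5.7145  ⇒  n ≥ 7.7145
Smallest integer n = 8

8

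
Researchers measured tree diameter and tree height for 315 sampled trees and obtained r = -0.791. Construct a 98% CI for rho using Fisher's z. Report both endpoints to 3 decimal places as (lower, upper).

(-0.835, -0.736)

z_r = atanh(-0.791) = -1.074098;  SE = 1/√(n−3) = 1/√312 = 0.056614
z-limits: -1.074098 ± 2.326·0.056614 = -1.074098 ± 0.131684 = [-1.205782, -0.942414]
ρ-limits: (tanh -1.205782, tanh -0.942414) = (-0.835, -0.736)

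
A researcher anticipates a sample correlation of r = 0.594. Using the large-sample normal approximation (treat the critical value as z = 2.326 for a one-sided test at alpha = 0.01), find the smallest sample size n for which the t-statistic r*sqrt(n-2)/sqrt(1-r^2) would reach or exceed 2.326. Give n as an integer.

12

Need r·√(n−2)/√(1−r²) ≥ 2.326
√(n−2) ≥ 2.326·√(1−0.352836) / 0.594 = 2.326·0.804465 / 0.594 = 3.1501
n−2 ≥ 9.9231  ⇒  n ≥ 11.9231
Smallest integer n = 12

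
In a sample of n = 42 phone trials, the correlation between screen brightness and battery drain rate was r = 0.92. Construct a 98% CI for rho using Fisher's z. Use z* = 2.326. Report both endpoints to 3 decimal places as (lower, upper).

z_r = atanh(0.92) = 1.589027;  SE = 1/√(n−3) = 1/√39 = 0.160128
z-limits: 1.589027 ± 2.326·0.160128 = 1.589027 ± 0.372458 = [1.216569, 1.961485]
ρ-limits: (tanh 1.216569, tanh 1.961485) = (0.839, 0.961)

(0.839, 0.961)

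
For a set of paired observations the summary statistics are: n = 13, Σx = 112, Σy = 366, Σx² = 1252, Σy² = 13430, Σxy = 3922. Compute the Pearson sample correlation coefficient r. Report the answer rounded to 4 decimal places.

0.8116

Numerator: nΣxy − (Σx)(Σy) = 13·3922 − (112)(366) = 9994
Denominator: √[(nΣx²−(Σx)²)(nΣy²−(Σy)²)]
  nΣx²−(Σx)² = 13·1252 − 12544 = 3732;  nΣy²−(Σy)² = 13·13430 − 133956 = 40634
  √(3732·40634) = √151646088 = 12314.4666
r = 9994 / 12314.4666 = 0.8116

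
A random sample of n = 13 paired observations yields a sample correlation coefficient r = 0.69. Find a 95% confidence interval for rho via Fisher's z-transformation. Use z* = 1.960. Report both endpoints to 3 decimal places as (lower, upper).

(0.224, 0.899)

z_r = atanh(0.69) = 0.847956;  SE = 1/√(n−3) = 1/√10 = 0.316228
z-limits: 0.847956 ± 1.960·0.316228 = 0.847956 ± 0.619807 = [0.228149, 1.467763]
ρ-limits: (tanh 0.228149, tanh 1.467763) = (0.224, 0.899)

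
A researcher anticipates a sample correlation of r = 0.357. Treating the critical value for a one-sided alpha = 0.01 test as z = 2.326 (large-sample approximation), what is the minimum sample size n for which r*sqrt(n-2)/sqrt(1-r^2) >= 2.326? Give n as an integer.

40

Need r·√(n−2)/√(1−r²) ≥ 2.326
√(n−2) ≥ 2.326·√(1−0.127449) / 0.357 = 2.326·0.934104 / 0.357 = 6.0861
n−2 ≥ 37.0406  ⇒  n ≥ 39.0406
Smallest integer n = 40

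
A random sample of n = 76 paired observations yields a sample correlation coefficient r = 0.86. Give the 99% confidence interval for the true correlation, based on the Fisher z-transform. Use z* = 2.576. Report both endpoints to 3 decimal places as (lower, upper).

(0.758, 0.921)

Fisher z: z_r = atanh(r) = ½·ln((1+0.86)/(1−0.86)) = 1.293345
SE(z) = 1/√(n−3) = 1/√73 = 0.117041
99% ⇒ z* = 2.576; margin = 2.576·0.117041 = 0.301498
CI on z-scale: (0.991847, 1.594843)
Back-transform: tanh(0.991847) = 0.758149, tanh(1.594843) = 0.920889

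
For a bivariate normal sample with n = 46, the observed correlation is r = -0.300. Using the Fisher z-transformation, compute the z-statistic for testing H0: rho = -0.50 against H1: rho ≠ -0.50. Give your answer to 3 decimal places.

1.572

z_r = atanh(-0.300) = -0.309520,  z_0 = atanh(-0.50) = -0.549306
SE = 1/√(n−3) = 1/√43 = 0.152499
z = (z_r − z_0)/SE = (-0.309520 − (-0.549306)) / 0.152499 = 0.239786 / 0.152499 = 1.572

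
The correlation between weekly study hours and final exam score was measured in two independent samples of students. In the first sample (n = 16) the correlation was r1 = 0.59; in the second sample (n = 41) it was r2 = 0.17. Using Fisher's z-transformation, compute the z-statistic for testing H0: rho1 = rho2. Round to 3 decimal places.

z1 = atanh(0.59) = 0.677666,  z2 = atanh(0.17) = 0.171667
SE = √(1/(n1−3) + 1/(n2−3)) = √(1/13 + 1/38) = √(0.0769231 + 0.0263158) = √0.1032389 = 0.321308
z = (z1 − z2)/SE = (0.677666 − 0.171667) / 0.321308 = 0.505999 / 0.321308 = 1.575

1.575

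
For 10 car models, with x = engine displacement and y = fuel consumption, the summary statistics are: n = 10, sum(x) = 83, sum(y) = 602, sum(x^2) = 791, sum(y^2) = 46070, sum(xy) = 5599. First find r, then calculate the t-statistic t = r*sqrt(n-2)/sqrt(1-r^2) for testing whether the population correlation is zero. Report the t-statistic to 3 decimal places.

2.129

Numerator: nΣxy − (Σx)(Σy) = 10·5599 − (83)(602) = 6024
Denominator: √[(nΣx²−(Σx)²)(nΣy²−(Σy)²)]
  nΣx²−(Σx)² = 10·791 − 6889 = 1021;  nΣy²−(Σy)² = 10·46070 − 362404 = 98296
  √(1021·98296) = √100360216 = 10017.9946
r = 6024 / 10017.9946 = 0.6013
t = r·√(n−2)/√(1−r²) = 0.6013·√8 / √(1−0.361562) = 1.700733 / 0.799023 = 2.129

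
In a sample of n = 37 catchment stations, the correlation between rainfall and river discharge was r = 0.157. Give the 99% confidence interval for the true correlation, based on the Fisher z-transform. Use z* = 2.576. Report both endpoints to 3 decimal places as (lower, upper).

Fisher z: z_r = atanh(r) = ½·ln((1+0.157)/(1−0.157)) = 0.158309
SE(z) = 1/√(n−3) = 1/√34 = 0.171499
99% ⇒ z* = 2.576; margin = 2.576·0.171499 = 0.441781
CI on z-scale: (-0.283472, 0.600090)
Back-transform: tanh(-0.283472) = -0.276115, tanh(0.600090) = 0.537114

(-0.276, 0.537)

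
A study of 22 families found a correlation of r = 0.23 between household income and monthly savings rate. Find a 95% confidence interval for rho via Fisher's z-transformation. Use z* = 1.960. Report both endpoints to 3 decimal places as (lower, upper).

(-0.212, 0.594)

Fisher z: z_r = atanh(r) = ½·ln((1+0.23)/(1−0.23)) = 0.234189
SE(z) = 1/√(n−3) = 1/√19 = 0.229416
95% ⇒ z* = 1.960; margin = 1.960·0.229416 = 0.449655
CI on z-scale: (-0.215466, 0.683844)
Back-transform: tanh(-0.215466) = -0.212192, tanh(0.683844) = 0.594013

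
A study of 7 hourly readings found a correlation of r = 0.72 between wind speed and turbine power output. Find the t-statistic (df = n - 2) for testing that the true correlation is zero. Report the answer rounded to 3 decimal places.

t = r·√(n−2) / √(1−r²) with r = 0.72, n = 7
  = 0.72·√5 / √(1 − 0.5184)
  = 0.72·2.236068 / 0.693974
  = 1.609969 / 0.693974 = 2.320

2.320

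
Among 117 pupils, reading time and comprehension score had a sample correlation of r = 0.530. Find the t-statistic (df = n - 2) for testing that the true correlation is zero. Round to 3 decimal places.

6.702

1 − r² = 1 − 0.280900 = 0.719100;  √(1−r²) = 0.847998
√(n−2) = √115 = 10.723805
t = r·√(n−2)/√(1−r²) = 0.530 · 10.723805 / 0.847998 = 6.702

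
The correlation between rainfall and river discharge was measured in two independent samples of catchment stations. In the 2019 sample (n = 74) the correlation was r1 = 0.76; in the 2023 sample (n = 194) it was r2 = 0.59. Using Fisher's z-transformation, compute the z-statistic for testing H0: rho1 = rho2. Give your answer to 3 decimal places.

2.292

z1 = atanh(0.76) = 0.996215,  z2 = atanh(0.59) = 0.677666
SE = √(1/(n1−3) + 1/(n2−3)) = √(1/71 + 1/191) = √(0.0140845 + 0.0052356) = √0.0193201 = 0.138997
z = (z1 − z2)/SE = (0.996215 − 0.677666) / 0.138997 = 0.318549 / 0.138997 = 2.292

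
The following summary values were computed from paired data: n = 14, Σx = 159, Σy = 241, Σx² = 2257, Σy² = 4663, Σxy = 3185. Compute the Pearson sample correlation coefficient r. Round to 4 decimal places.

0.9298

Numerator: nΣxy − (Σx)(Σy) = 14·3185 − (159)(241) = 6271
Denominator: √[(nΣx²−(Σx)²)(nΣy²−(Σy)²)]
  nΣx²−(Σx)² = 14·2257 − 25281 = 6317;  nΣy²−(Σy)² = 14·4663 − 58081 = 7201
  √(6317·7201) = √45488717 = 6744.5324
r = 6271 / 6744.5324 = 0.9298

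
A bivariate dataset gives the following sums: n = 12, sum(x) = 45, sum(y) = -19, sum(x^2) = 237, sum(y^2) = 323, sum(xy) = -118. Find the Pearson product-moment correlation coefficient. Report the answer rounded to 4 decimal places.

S_xy = nΣxy − ΣxΣy = 12·(-118) − 45·(-19) = -1416 − (-855) = -561
S_xx = nΣx² − (Σx)² = 12·237 − 45² = 2844 − 2025 = 819
S_yy = nΣy² − (Σy)² = 12·323 − (-19)² = 3876 − 361 = 3515
r = S_xy / √(S_xx·S_yy) = -561 / √(819·3515) = -561 / √2878785 = -561 / 1696.6983 = -0.3306

-0.3306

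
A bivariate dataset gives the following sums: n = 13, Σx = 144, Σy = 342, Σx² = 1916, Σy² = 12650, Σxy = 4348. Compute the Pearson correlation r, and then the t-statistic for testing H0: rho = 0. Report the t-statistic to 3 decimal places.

Numerator: nΣxy − (Σx)(Σy) = 13·4348 − (144)(342) = 7276
Denominator: √[(nΣx²−(Σx)²)(nΣy²−(Σy)²)]
  nΣx²−(Σx)² = 13·1916 − 20736 = 4172;  nΣy²−(Σy)² = 13·12650 − 116964 = 47486
  √(4172·47486) = √198111592 = 14075.2120
r = 7276 / 14075.2120 = 0.5169
t = r·√(n−2)/√(1−r²) = 0.5169·√11 / √(1−0.267186) = 1.714363 / 0.856046 = 2.003

2.003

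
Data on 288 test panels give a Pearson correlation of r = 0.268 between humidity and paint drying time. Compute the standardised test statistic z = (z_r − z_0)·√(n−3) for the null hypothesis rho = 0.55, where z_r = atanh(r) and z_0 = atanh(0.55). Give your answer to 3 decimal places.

-5.802

Fisher z: atanh(0.268) = 0.274708, atanh(0.55) = 0.618381
z = (z_r − z_0)·√(n−3) = (0.274708 − 0.618381)·√285 = -0.343673 · 16.881943 = -5.802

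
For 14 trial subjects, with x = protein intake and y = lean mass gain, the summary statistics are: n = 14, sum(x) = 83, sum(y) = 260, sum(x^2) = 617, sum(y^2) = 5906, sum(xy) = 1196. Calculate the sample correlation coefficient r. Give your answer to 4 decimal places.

S_xy = nΣxy − ΣxΣy = 14·1196 − 83·260 = 16744 − 21580 = -4836
S_xx = nΣx² − (Σx)² = 14·617 − 83² = 8638 − 6889 = 1749
S_yy = nΣy² − (Σy)² = 14·5906 − 260² = 82684 − 67600 = 15084
r = S_xy / √(S_xx·S_yy) = -4836 / √(1749·15084) = -4836 / √26381916 = -4836 / 5136.3329 = -0.9415

-0.9415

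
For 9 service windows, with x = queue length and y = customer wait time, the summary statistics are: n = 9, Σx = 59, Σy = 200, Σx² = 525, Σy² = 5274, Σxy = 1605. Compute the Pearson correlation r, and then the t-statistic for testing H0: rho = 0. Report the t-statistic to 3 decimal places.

4.623

Numerator: nΣxy − (Σx)(Σy) = 9·1605 − (59)(200) = 2645
Denominator: √[(nΣx²−(Σx)²)(nΣy²−(Σy)²)]
  nΣx²−(Σx)² = 9·525 − 3481 = 1244;  nΣy²−(Σy)² = 9·5274 − 40000 = 7466
  √(1244·7466) = √9287704 = 3047.5735
r = 2645 / 3047.5735 = 0.8679
t = r·√(n−2)/√(1−r²) = 0.8679·√7 / √(1−0.753250) = 2.296248 / 0.496739 = 4.623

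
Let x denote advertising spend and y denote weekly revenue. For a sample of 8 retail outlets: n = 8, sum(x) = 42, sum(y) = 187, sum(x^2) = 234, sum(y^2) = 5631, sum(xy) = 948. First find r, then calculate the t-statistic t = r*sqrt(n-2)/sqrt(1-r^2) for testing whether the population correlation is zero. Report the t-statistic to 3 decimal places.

-0.656

Numerator: nΣxy − (Σx)(Σy) = 8·948 − (42)(187) = -270
Denominator: √[(nΣx²−(Σx)²)(nΣy²−(Σy)²)]
  nΣx²−(Σx)² = 8·234 − 1764 = 108;  nΣy²−(Σy)² = 8·5631 − 34969 = 10079
  √(108·10079) = √1088532 = 1043.3274
r = -270 / 1043.3274 = -0.2588
t = r·√(n−2)/√(1−r²) = -0.2588·√6 / √(1−0.066977) = -0.633928 / 0.965931 = -0.656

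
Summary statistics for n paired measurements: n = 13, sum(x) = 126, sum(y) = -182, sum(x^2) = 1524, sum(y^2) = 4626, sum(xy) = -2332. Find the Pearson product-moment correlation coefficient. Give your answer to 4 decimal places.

Numerator: nΣxy − (Σx)(Σy) = 13·(-2332) − (126)(-182) = -7384
Denominator: √[(nΣx²−(Σx)²)(nΣy²−(Σy)²)]
  nΣx²−(Σx)² = 13·1524 − 15876 = 3936;  nΣy²−(Σy)² = 13·4626 − 33124 = 27014
  √(3936·27014) = √106327104 = 10311.5035
r = -7384 / 10311.5035 = -0.7161

-0.7161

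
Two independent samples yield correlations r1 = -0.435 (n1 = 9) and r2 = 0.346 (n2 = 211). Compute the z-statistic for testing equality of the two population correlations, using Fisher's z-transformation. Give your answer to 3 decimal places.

-1.997

Fisher z-transforms: z1 = atanh(-0.435) = -0.466047, z2 = atanh(0.346) = 0.360893; difference d = -0.826940
Var(d) = 1/6 + 1/208 = 0.1666667 + 0.0048077 = 0.1714744
z = d/√Var(d) = -0.826940 / √0.1714744 = -0.826940 / 0.414095 = -1.997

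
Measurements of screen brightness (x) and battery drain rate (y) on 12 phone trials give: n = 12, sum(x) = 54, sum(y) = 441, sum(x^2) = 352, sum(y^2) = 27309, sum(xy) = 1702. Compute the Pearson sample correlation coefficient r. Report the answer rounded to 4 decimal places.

-0.2568

S_xy = nΣxy − ΣxΣy = 12·1702 − 54·441 = 20424 − 23814 = -3390
S_xx = nΣx² − (Σx)² = 12·352 − 54² = 4224 − 2916 = 1308
S_yy = nΣy² − (Σy)² = 12·27309 − 441² = 327708 − 194481 = 133227
r = S_xy / √(S_xx·S_yy) = -3390 / √(1308·133227) = -3390 / √174260916 = -3390 / 13200.7922 = -0.2568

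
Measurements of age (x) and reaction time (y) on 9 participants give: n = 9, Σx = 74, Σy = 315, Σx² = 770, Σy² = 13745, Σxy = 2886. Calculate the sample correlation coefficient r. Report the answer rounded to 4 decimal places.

Numerator: nΣxy − (Σx)(Σy) = 9·2886 − (74)(315) = 2664
Denominator: √[(nΣx²−(Σx)²)(nΣy²−(Σy)²)]
  nΣx²−(Σx)² = 9·770 − 5476 = 1454;  nΣy²−(Σy)² = 9·13745 − 99225 = 24480
  √(1454·24480) = √35593920 = 5966.0640
r = 2664 / 5966.0640 = 0.4465

0.4465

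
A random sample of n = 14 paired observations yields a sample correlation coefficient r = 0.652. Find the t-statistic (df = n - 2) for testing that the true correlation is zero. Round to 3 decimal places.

2.979

t = r·√(n−2) / √(1−r²) with r = 0.652, n = 14
  = 0.652·√12 / √(1 − 0.425104)
  = 0.652·3.464102 / 0.758219
  = 2.258595 / 0.758219 = 2.979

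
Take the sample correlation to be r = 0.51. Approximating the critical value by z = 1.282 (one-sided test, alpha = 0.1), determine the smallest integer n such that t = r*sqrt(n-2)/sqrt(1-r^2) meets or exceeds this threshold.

Need r·√(n−2)/√(1−r²) ≥ 1.282
√(n−2) ≥ 1.282·√(1−0.2601) / 0.51 = 1.282·0.860174 / 0.51 = 2.1622
n−2 ≥ 4.6751  ⇒  n ≥ 6.6751
Smallest integer n = 7

7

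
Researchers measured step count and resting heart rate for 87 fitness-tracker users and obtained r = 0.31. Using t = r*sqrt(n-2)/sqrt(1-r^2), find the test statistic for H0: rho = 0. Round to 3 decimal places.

3.006

t = r·√(n−2) / √(1−r²) with r = 0.31, n = 87
  = 0.31·√85 / √(1 − 0.0961)
  = 0.31·9.219544 / 0.950737
  = 2.858059 / 0.950737 = 3.006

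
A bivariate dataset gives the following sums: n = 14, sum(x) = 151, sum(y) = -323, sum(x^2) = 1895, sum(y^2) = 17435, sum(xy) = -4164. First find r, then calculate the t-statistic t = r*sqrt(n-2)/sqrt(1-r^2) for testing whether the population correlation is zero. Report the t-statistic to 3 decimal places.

-1.590

S_xy = nΣxy − ΣxΣy = 14·(-4164) − 151·(-323) = -58296 − (-48773) = -9523
S_xx = nΣx² − (Σx)² = 14·1895 − 151² = 26530 − 22801 = 3729
S_yy = nΣy² − (Σy)² = 14·17435 − (-323)² = 244090 − 104329 = 139761
r = S_xy / √(S_xx·S_yy) = -9523 / √(3729·139761) = -9523 / √521168769 = -9523 / 22829.1211 = -0.4171
t = r·√(n−2)/√(1−r²) = -0.4171·√12 / √(1−0.173972) = -1.444877 / 0.908861 = -1.590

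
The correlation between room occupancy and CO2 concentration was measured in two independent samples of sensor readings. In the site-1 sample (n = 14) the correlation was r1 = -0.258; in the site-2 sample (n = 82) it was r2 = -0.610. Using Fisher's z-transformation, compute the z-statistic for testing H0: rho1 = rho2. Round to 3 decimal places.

Fisher z-transforms: z1 = atanh(-0.258) = -0.263965, z2 = atanh(-0.610) = -0.708921; difference d = 0.444956
Var(d) = 1/11 + 1/79 = 0.0909091 + 0.0126582 = 0.1035673
z = d/√Var(d) = 0.444956 / √0.1035673 = 0.444956 / 0.321819 = 1.383

1.383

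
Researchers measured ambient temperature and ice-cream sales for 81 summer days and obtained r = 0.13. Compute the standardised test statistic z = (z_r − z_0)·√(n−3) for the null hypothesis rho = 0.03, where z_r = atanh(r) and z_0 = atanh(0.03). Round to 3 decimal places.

0.890

z_r = atanh(0.13) = 0.130740,  z_0 = atanh(0.03) = 0.030009
SE = 1/√(n−3) = 1/√78 = 0.113228
z = (z_r − z_0)/SE = (0.130740 − 0.030009) / 0.113228 = 0.100731 / 0.113228 = 0.890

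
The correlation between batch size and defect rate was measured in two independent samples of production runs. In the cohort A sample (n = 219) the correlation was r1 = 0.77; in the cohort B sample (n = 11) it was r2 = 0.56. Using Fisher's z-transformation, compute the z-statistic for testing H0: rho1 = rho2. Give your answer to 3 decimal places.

1.076

Fisher z-transforms: z1 = atanh(0.77) = 1.020328, z2 = atanh(0.56) = 0.632833; difference d = 0.387495
Var(d) = 1/216 + 1/8 = 0.0046296 + 0.1250000 = 0.1296296
z = d/√Var(d) = 0.387495 / √0.1296296 = 0.387495 / 0.360041 = 1.076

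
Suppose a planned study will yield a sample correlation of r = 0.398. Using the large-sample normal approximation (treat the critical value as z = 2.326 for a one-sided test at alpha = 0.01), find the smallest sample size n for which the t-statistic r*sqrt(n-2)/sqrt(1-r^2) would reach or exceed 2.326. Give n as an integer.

Need r·√(n−2)/√(1−r²) ≥ 2.326
√(n−2) ≥ 2.326·√(1−0.158404) / 0.398 = 2.326·0.917385 / 0.398 = 5.3614
n−2 ≥ 28.7446  ⇒  n ≥ 30.7446
Smallest integer n = 31

31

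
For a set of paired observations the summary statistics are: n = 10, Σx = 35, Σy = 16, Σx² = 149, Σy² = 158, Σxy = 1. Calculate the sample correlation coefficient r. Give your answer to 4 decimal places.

S_xy = nΣxy − ΣxΣy = 10·1 − 35·16 = 10 − 560 = -550
S_xx = nΣx² − (Σx)² = 10·149 − 35² = 1490 − 1225 = 265
S_yy = nΣy² − (Σy)² = 10·158 − 16² = 1580 − 256 = 1324
r = S_xy / √(S_xx·S_yy) = -550 / √(265·1324) = -550 / √350860 = -550 / 592.3344 = -0.9285

-0.9285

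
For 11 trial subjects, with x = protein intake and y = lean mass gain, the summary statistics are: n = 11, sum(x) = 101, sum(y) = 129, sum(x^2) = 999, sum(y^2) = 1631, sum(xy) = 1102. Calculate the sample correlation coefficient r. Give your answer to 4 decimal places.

Numerator: nΣxy − (Σx)(Σy) = 11·1102 − (101)(129) = -907
Denominator: √[(nΣx²−(Σx)²)(nΣy²−(Σy)²)]
  nΣx²−(Σx)² = 11·999 − 10201 = 788;  nΣy²−(Σy)² = 11·1631 − 16641 = 1300
  √(788·1300) = √1024400 = 1012.1265
r = -907 / 1012.1265 = -0.8961

-0.8961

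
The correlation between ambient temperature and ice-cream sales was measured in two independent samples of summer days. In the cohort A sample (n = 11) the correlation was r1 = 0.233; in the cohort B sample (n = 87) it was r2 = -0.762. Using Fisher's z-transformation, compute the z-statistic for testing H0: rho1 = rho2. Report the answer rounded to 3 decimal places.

3.347

z1 = atanh(0.233) = 0.237359,  z2 = atanh(-0.762) = -1.000967
SE = √(1/(n1−3) + 1/(n2−3)) = √(1/8 + 1/84) = √(0.1250000 + 0.0119048) = √0.1369048 = 0.370006
z = (z1 − z2)/SE = (0.237359 − (-1.000967)) / 0.370006 = 1.238326 / 0.370006 = 3.347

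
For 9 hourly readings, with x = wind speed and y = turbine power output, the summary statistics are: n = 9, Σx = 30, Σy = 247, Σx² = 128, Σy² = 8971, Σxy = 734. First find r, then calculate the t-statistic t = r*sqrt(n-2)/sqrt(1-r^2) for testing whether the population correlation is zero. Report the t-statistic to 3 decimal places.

-1.023

S_xy = nΣxy − ΣxΣy = 9·734 − 30·247 = 6606 − 7410 = -804
S_xx = nΣx² − (Σx)² = 9·128 − 30² = 1152 − 900 = 252
S_yy = nΣy² − (Σy)² = 9·8971 − 247² = 80739 − 61009 = 19730
r = S_xy / √(S_xx·S_yy) = -804 / √(252·19730) = -804 / √4971960 = -804 / 2229.7892 = -0.3606
t = r·√(n−2)/√(1−r²) = -0.3606·√7 / √(1−0.130032) = -0.954058 / 0.932721 = -1.023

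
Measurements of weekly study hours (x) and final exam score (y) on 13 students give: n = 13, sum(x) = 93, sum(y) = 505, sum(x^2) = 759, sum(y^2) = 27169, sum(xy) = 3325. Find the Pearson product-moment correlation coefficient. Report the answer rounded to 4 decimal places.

-0.3420

S_xy = nΣxy − ΣxΣy = 13·3325 − 93·505 = 43225 − 46965 = -3740
S_xx = nΣx² − (Σx)² = 13·759 − 93² = 9867 − 8649 = 1218
S_yy = nΣy² − (Σy)² = 13·27169 − 505² = 353197 − 255025 = 98172
r = S_xy / √(S_xx·S_yy) = -3740 / √(1218·98172) = -3740 / √119573496 = -3740 / 10934.9667 = -0.3420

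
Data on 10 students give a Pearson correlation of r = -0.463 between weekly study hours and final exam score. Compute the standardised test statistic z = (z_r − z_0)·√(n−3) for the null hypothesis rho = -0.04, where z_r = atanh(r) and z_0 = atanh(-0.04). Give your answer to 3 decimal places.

-1.220

Fisher z: atanh(-0.463) = -0.501123, atanh(-0.04) = -0.040021
z = (z_r − z_0)·√(n−3) = (-0.501123 − (-0.040021))·√7 = -0.461102 · 2.645751 = -1.220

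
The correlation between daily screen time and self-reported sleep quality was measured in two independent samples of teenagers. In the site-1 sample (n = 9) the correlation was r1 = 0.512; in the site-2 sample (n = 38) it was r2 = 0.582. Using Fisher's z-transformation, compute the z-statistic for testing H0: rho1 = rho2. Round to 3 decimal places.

Fisher z-transforms: z1 = atanh(0.512) = 0.565437, z2 = atanh(0.582) = 0.665482; difference d = -0.100045
Var(d) = 1/6 + 1/35 = 0.1666667 + 0.0285714 = 0.1952381
z = d/√Var(d) = -0.100045 / √0.1952381 = -0.100045 / 0.441858 = -0.226

-0.226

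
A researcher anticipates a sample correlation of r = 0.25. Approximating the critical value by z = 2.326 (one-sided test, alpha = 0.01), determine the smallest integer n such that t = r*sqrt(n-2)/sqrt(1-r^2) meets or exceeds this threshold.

84

r√(n−2)/√(1−r²) ≥ 2.326  ⇔  n−2 ≥ (2.326)²·(1−r²)/r²
(1−r²)/r² = (1−0.0625)/0.0625 = 15.0000
n ≥ 2 + 5.410276·15.0000 = 2 + 81.1541 = 83.1541
⌈83.1541⌉ = 84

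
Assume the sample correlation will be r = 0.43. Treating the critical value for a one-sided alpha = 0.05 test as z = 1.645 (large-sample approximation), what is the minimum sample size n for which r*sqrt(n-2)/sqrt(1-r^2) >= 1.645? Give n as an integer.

r√(n−2)/√(1−r²) ≥ 1.645  ⇔  n−2 ≥ (1.645)²·(1−r²)/r²
(1−r²)/r² = (1−0.1849)/0.1849 = 4.4083
n ≥ 2 + 2.706025·4.4083 = 2 + 11.9290 = 13.9290
⌈13.9290⌉ = 14

14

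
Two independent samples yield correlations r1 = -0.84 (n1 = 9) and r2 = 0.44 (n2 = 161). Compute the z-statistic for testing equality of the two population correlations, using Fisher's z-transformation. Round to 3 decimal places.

Fisher z-transforms: z1 = atanh(-0.84) = -1.221174, z2 = atanh(0.44) = 0.472231; difference d = -1.693405
Var(d) = 1/6 + 1/158 = 0.1666667 + 0.0063291 = 0.1729958
z = d/√Var(d) = -1.693405 / √0.1729958 = -1.693405 / 0.415928 = -4.071

-4.071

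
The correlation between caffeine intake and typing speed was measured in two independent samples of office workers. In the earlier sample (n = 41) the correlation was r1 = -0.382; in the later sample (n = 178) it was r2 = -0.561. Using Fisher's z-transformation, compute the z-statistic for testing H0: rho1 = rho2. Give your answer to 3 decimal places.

z1 = atanh(-0.382) = -0.402399,  z2 = atanh(-0.561) = -0.634291
SE = √(1/(n1−3) + 1/(n2−3)) = √(1/38 + 1/175) = √(0.0263158 + 0.0057143) = √0.0320301 = 0.178970
z = (z1 − z2)/SE = (-0.402399 − (-0.634291)) / 0.178970 = 0.231892 / 0.178970 = 1.296

1.296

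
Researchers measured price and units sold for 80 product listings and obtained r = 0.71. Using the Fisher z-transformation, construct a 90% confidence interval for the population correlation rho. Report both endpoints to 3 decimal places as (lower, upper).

Fisher z: z_r = atanh(r) = ½·ln((1+0.71)/(1−0.71)) = 0.887184
SE(z) = 1/√(n−3) = 1/√77 = 0.113961
90% ⇒ z* = 1.645; margin = 1.645·0.113961 = 0.187466
CI on z-scale: (0.699718, 1.074650)
Back-transform: tanh(0.699718) = 0.604189, tanh(1.074650) = 0.791207

(0.604, 0.791)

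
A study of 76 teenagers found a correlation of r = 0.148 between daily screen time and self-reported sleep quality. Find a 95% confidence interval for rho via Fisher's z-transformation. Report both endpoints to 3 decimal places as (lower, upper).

(-0.080, 0.361)

z_r = atanh(0.148) = 0.149095;  SE = 1/√(n−3) = 1/√73 = 0.117041
z-limits: 0.149095 ± 1.960·0.117041 = 0.149095 ± 0.229400 = [-0.080305, 0.378495]
ρ-limits: (tanh -0.080305, tanh 0.378495) = (-0.080, 0.361)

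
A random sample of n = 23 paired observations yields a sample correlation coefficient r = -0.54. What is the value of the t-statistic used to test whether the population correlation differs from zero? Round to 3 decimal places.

t = r·√(n−2) / √(1−r²) with r = -0.54, n = 23
  = -0.54·√21 / √(1 − 0.2916)
  = -0.54·4.582576 / 0.841665
  = -2.474591 / 0.841665 = -2.940

-2.940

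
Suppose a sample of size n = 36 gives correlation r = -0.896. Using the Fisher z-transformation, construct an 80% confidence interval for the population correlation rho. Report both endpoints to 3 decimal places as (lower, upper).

z_r = atanh(-0.896) = -1.451555;  SE = 1/√(n−3) = 1/√33 = 0.174078
z-limits: -1.451555 ± 1.282·0.174078 = -1.451555 ± 0.223168 = [-1.674723, -1.228387]
ρ-limits: (tanh -1.674723, tanh -1.228387) = (-0.932, -0.842)

(-0.932, -0.842)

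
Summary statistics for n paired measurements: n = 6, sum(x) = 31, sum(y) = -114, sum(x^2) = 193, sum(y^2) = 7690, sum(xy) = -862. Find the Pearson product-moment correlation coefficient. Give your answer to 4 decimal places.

-0.6410

S_xy = nΣxy − ΣxΣy = 6·(-862) − 31·(-114) = -5172 − (-3534) = -1638
S_xx = nΣx² − (Σx)² = 6·193 − 31² = 1158 − 961 = 197
S_yy = nΣy² − (Σy)² = 6·7690 − (-114)² = 46140 − 12996 = 33144
r = S_xy / √(S_xx·S_yy) = -1638 / √(197·33144) = -1638 / √6529368 = -1638 / 2555.2628 = -0.6410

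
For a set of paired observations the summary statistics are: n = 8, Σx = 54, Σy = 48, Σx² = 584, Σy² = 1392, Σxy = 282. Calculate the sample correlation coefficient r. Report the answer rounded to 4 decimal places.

-0.0853

Numerator: nΣxy − (Σx)(Σy) = 8·282 − (54)(48) = -336
Denominator: √[(nΣx²−(Σx)²)(nΣy²−(Σy)²)]
  nΣx²−(Σx)² = 8·584 − 2916 = 1756;  nΣy²−(Σy)² = 8·1392 − 2304 = 8832
  √(1756·8832) = √15508992 = 3938.1458
r = -336 / 3938.1458 = -0.0853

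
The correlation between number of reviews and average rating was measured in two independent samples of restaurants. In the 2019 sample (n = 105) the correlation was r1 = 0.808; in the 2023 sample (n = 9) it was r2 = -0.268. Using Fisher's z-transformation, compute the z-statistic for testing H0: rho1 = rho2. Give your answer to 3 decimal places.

3.323

Fisher z-transforms: z1 = atanh(0.808) = 1.121241, z2 = atanh(-0.268) = -0.274708; difference d = 1.395949
Var(d) = 1/102 + 1/6 = 0.0098039 + 0.1666667 = 0.1764706
z = d/√Var(d) = 1.395949 / √0.1764706 = 1.395949 / 0.420084 = 3.323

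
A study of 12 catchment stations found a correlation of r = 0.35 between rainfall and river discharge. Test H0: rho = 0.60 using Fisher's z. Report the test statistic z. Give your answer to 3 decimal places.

Fisher z: atanh(0.35) = 0.365444, atanh(0.60) = 0.693147
z = (z_r − z_0)·√(n−3) = (0.365444 − 0.693147)·√9 = -0.327703 · 3.000000 = -0.983

-0.983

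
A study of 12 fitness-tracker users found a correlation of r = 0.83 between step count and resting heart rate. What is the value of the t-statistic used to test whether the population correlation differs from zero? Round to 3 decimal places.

1 − r² = 1 − 0.6889 = 0.3111;  √(1−r²) = 0.557763
√(n−2) = √10 = 3.162278
t = r·√(n−2)/√(1−r²) = 0.83 · 3.162278 / 0.557763 = 4.706

4.706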